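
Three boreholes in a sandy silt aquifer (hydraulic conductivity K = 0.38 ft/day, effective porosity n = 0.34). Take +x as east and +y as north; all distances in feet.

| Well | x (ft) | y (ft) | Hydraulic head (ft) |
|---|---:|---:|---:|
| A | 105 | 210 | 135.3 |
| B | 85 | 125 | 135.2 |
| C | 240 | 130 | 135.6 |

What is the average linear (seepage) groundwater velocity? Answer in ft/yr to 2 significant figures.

1.1 ft/yr

With h = a·x + b·y + c and A as origin, the differences give:
  (-20)·a + (-85)·b = -0.1
  135·a + (-80)·b = +0.3
Eliminate b (×(-80) and ×(-85), subtract): 13075·a = 33.50 → a = ∂h/∂x = +0.002562
Back-substitute: b = ∂h/∂y = +0.0005736.
|∇h| = √(0.002562² + 0.0005736²) = 0.002625
Seepage velocity v = K·i/n = 0.38 × 0.002625 / 0.34 = 0.002934 ft/day = 1.072 ft/yr.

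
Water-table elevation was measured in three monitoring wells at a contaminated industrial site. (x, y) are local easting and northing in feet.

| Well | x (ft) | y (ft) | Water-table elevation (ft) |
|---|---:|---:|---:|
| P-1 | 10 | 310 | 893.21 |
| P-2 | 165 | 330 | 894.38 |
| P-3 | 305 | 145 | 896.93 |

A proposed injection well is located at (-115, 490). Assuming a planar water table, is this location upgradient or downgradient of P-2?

downgradient

Three-point gradient (reference P-1): Δ to P-2 = (155, 20, +1.17), Δ to P-3 = (295, -165, +3.72).
∂h/∂x = +0.008497, ∂h/∂y = -0.007353 (det = -31475).
Head at (-115, 490) = 893.21 + (+0.008497)·(-125) + (-0.007353)·(180) = 890.82 ft.
That is lower than the 894.38 ft at P-2, so the point is downgradient.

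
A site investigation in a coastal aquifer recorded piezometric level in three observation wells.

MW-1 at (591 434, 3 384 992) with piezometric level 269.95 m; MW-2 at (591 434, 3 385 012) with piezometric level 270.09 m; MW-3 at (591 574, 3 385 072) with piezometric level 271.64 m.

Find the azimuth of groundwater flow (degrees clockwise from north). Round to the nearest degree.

229°

With h = a·x + b·y + c and MW-1 as origin, the differences give:
  0·a + 20·b = +0.14
  140·a + 80·b = +1.69
Eliminate b (×80 and ×20, subtract): -2800·a = -22.600 → a = ∂h/∂x = +0.008071
Back-substitute: b = ∂h/∂y = +0.007000.
Flow direction (−∇h) has components (-0.008071 E, -0.007000 N).
Azimuth = atan2(E, N) = atan2(-0.008071, -0.007000) = 229.1° ≈ 229°.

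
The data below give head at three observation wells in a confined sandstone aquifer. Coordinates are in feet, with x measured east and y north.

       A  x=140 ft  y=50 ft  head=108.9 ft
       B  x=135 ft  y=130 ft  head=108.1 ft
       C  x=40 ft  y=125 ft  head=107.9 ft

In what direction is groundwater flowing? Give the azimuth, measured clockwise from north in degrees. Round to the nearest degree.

345°

With h = a·x + b·y + c and A as origin, the differences give:
  (-5)·a + 80·b = -0.8
  (-100)·a + 75·b = -1.0
Eliminate b (×75 and ×80, subtract): 7625·a = 20.00 → a = ∂h/∂x = +0.002623
Back-substitute: b = ∂h/∂y = -0.009836.
Flow direction (−∇h) has components (-0.002623 E, +0.009836 N).
Azimuth = atan2(E, N) = atan2(-0.002623, +0.009836) = 345.1° ≈ 345°.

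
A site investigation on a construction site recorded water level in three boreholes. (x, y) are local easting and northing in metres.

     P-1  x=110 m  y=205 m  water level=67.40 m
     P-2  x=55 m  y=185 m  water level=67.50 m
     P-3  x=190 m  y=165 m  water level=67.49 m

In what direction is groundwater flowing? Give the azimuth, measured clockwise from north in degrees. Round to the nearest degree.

Taking P-1 as reference: P-2−P-1 = (-55, -20, +0.10); P-3−P-1 = (80, -40, +0.09).
Solve a·Δx + b·Δy = Δh: det = (-55)·(-40) − 80·(-20) = 3800.
∂h/∂x = [(+0.10)·(-40) − (+0.09)·(-20)] / 3800 = -0.0005789
∂h/∂y = [(-55)·(+0.09) − 80·(+0.10)] / 3800 = -0.003408
Flow direction (−∇h) has components (+0.0005789 E, +0.003408 N).
Azimuth = atan2(E, N) = atan2(+0.0005789, +0.003408) = 9.6° ≈ 010°.

010°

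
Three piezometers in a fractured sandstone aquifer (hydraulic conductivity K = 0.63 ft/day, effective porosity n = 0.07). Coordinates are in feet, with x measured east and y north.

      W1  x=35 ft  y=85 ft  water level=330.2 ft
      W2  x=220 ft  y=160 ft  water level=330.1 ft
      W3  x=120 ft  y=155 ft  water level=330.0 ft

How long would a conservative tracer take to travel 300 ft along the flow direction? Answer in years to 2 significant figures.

Differences from W1: to W2 (Δx, Δy, Δh) = (185, 75, -0.1); to W3 = (85, 70, -0.2).
Determinant of the coordinate differences = 185·70 − 85·75 = 6575.
∂h/∂x = [(-0.1)·70 − (-0.2)·75] / 6575 = +0.001217
∂h/∂y = [185·(-0.2) − 85·(-0.1)] / 6575 = -0.004335
|∇h| = √(0.001217² + -0.004335²) = 0.004503
Seepage velocity v = K·i/n = 0.63 × 0.004503 / 0.07 = 0.04053 ft/day.
t = 300 / 0.04053 = 7402 days = 20.3 years.

20 years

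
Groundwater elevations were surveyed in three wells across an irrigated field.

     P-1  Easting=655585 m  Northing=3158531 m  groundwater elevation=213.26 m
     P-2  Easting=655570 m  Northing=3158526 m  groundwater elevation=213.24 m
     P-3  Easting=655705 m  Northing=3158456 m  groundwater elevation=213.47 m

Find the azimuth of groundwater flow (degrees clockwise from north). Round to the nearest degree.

Differences from P-1: to P-2 (Δx, Δy, Δh) = (-15, -5, -0.02); to P-3 = (120, -75, +0.21).
Solve a·Δx + b·Δy = Δh: det = (-15)·(-75) − 120·(-5) = 1725.
∂h/∂x = [(-0.02)·(-75) − (+0.21)·(-5)] / 1725 = +0.001478
∂h/∂y = [(-15)·(+0.21) − 120·(-0.02)] / 1725 = -0.0004348
Flow direction (−∇h) has components (-0.001478 E, +0.0004348 N).
Azimuth = atan2(E, N) = atan2(-0.001478, +0.0004348) = 286.4° ≈ 286°.

286°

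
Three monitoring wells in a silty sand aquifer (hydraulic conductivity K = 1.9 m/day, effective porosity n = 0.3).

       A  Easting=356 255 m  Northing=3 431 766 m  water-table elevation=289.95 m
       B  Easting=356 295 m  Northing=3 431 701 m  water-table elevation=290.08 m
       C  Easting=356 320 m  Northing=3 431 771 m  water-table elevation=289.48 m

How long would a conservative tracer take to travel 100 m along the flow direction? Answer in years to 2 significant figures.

4.7 years

Taking A as reference: B−A = (40, -65, +0.13); C−A = (65, 5, -0.47).
Solve a·Δx + b·Δy = Δh: det = 40·5 − 65·(-65) = 4425.
∂h/∂x = [(+0.13)·5 − (-0.47)·(-65)] / 4425 = -0.006757
∂h/∂y = [40·(-0.47) − 65·(+0.13)] / 4425 = -0.006158
|∇h| = √(-0.006757² + -0.006158²) = 0.009142
Seepage velocity v = K·i/n = 1.9 × 0.009142 / 0.3 = 0.0579 m/day.
t = 100 / 0.0579 = 1727 days = 4.73 years.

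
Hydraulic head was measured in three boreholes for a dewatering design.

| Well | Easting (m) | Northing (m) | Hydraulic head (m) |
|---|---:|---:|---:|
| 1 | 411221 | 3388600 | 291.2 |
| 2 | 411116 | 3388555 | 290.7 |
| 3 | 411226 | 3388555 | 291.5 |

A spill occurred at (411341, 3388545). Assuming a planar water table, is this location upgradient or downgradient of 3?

Differences from 1: to 2 (Δx, Δy, Δh) = (-105, -45, -0.5); to 3 = (5, -45, +0.3).
Solve a·Δx + b·Δy = Δh: det = (-105)·(-45) − 5·(-45) = 4950.
∂h/∂x = [(-0.5)·(-45) − (+0.3)·(-45)] / 4950 = +0.007273
∂h/∂y = [(-105)·(+0.3) − 5·(-0.5)] / 4950 = -0.005859
Head at (411341, 3388545) = 291.2 + (+0.007273)·(120) + (-0.005859)·(-55) = 292.39 m.
That is higher than the 291.5 m at 3, so the point is upgradient.

upgradient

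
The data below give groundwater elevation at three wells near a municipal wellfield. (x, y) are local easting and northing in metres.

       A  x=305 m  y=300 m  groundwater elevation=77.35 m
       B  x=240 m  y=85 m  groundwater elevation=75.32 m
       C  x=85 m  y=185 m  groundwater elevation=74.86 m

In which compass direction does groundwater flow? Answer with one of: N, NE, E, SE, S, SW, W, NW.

With h = a·x + b·y + c and A as origin, the differences give:
  (-65)·a + (-215)·b = -2.03
  (-220)·a + (-115)·b = -2.49
Eliminate b (×(-115) and ×(-215), subtract): -39825·a = -301.900 → a = ∂h/∂x = +0.007581
Back-substitute: b = ∂h/∂y = +0.007150.
Flow = −∇h = (-0.007581 east, -0.007150 north), which points southwest.

SW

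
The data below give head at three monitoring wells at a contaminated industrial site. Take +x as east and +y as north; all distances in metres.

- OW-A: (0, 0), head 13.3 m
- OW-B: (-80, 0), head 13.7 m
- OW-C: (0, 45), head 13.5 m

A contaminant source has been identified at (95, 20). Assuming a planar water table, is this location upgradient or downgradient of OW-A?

downgradient

∂h/∂x = (13.7 − 13.3) / (-80 − 0) = -0.005000
∂h/∂y = (13.5 − 13.3) / (45 − 0) = +0.004444
Head at (95, 20) = 13.3 + (-0.005000)·(95) + (+0.004444)·(20) = 12.91 m.
That is lower than the 13.3 m at OW-A, so the point is downgradient.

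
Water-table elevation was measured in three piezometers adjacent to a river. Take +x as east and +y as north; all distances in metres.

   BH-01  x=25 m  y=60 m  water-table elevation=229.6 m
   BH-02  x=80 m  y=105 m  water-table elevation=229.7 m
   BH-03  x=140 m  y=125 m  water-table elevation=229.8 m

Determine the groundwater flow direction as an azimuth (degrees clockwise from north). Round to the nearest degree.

259°

Differences from BH-01: to BH-02 (Δx, Δy, Δh) = (55, 45, +0.1); to BH-03 = (115, 65, +0.2).
Solve a·Δx + b·Δy = Δh: det = 55·65 − 115·45 = -1600.
∂h/∂x = [(+0.1)·65 − (+0.2)·45] / -1600 = +0.001563
∂h/∂y = [55·(+0.2) − 115·(+0.1)] / -1600 = +0.0003125
Flow direction (−∇h) has components (-0.001563 E, -0.0003125 N).
Azimuth = atan2(E, N) = atan2(-0.001563, -0.0003125) = 258.7° ≈ 259°.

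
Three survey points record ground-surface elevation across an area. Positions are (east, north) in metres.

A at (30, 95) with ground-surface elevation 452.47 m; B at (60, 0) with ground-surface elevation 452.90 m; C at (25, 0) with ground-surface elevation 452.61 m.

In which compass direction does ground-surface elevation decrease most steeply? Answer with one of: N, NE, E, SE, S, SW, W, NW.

Differences from A: to B (Δx, Δy, Δh) = (30, -95, +0.43); to C = (-5, -95, +0.14).
Solve a·Δx + b·Δy = Δz: det = 30·(-95) − (-5)·(-95) = -3325.
∂z/∂x = [(+0.43)·(-95) − (+0.14)·(-95)] / -3325 = +0.008286
∂z/∂y = [30·(+0.14) − (-5)·(+0.43)] / -3325 = -0.001910
Steepest decrease is along −∇f = (-0.008286 E, +0.001910 N) → west.

W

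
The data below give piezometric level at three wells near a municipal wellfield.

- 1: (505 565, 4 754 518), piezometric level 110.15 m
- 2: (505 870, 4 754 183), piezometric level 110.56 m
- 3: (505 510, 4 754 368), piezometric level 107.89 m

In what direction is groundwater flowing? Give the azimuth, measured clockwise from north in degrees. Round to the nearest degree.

231°

With h = a·x + b·y + c and 1 as origin, the differences give:
  305·a + (-335)·b = +0.41
  (-55)·a + (-150)·b = -2.26
Eliminate b (×(-150) and ×(-335), subtract): -64175·a = -818.600 → a = ∂h/∂x = +0.01276
Back-substitute: b = ∂h/∂y = +0.01039.
Flow direction (−∇h) has components (-0.01276 E, -0.01039 N).
Azimuth = atan2(E, N) = atan2(-0.01276, -0.01039) = 230.8° ≈ 231°.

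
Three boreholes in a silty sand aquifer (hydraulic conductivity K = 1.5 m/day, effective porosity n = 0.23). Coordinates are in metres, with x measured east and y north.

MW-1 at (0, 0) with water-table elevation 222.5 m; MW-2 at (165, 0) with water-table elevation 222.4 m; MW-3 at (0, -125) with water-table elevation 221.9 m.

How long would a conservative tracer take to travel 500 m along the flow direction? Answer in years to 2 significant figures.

∂h/∂x = (222.4 − 222.5) / (165 − 0) = -0.0006061
∂h/∂y = (221.9 − 222.5) / (-125 − 0) = +0.004800
|∇h| = √(-0.0006061² + 0.004800²) = 0.004838
Seepage velocity v = K·i/n = 1.5 × 0.004838 / 0.23 = 0.03155 m/day.
t = 500 / 0.03155 = 1.585e+04 days = 43.4 years.

43 years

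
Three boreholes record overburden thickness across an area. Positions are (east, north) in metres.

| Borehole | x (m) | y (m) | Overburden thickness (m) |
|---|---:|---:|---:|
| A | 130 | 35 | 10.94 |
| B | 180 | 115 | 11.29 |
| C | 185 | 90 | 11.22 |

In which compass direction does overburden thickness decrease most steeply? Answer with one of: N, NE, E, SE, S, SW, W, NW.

SW

Taking A as reference: B−A = (50, 80, +0.35); C−A = (55, 55, +0.28).
Solve a·Δx + b·Δy = Δd: det = 50·55 − 55·80 = -1650.
∂d/∂x = [(+0.35)·55 − (+0.28)·80] / -1650 = +0.001909
∂d/∂y = [50·(+0.28) − 55·(+0.35)] / -1650 = +0.003182
Steepest decrease is along −∇f = (-0.001909 E, -0.003182 N) → southwest.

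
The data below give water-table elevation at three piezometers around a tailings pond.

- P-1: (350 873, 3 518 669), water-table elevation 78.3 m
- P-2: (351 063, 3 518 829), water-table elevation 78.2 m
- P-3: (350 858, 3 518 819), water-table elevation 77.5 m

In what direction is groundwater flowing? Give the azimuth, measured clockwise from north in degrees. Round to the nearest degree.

Three-point gradient (reference P-1): Δ to P-2 = (190, 160, -0.1), Δ to P-3 = (-15, 150, -0.8).
∂h/∂x = +0.003657, ∂h/∂y = -0.004968 (det = 30900).
Flow direction (−∇h) has components (-0.003657 E, +0.004968 N).
Azimuth = atan2(E, N) = atan2(-0.003657, +0.004968) = 323.6° ≈ 324°.

324°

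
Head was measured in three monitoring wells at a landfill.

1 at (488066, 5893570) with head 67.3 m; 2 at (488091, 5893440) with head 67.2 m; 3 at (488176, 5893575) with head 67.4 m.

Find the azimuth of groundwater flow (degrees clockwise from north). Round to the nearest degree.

223°

With h = a·x + b·y + c and 1 as origin, the differences give:
  25·a + (-130)·b = -0.1
  110·a + 5·b = +0.1
Eliminate b (×5 and ×(-130), subtract): 14425·a = 12.50 → a = ∂h/∂x = +0.0008666
Back-substitute: b = ∂h/∂y = +0.0009359.
Flow direction (−∇h) has components (-0.0008666 E, -0.0009359 N).
Azimuth = atan2(E, N) = atan2(-0.0008666, -0.0009359) = 222.8° ≈ 223°.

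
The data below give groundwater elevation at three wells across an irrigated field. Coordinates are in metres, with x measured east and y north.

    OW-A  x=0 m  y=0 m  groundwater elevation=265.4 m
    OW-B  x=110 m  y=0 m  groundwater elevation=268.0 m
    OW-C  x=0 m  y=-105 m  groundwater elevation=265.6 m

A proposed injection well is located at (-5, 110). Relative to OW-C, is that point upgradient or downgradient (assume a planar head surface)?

∂h/∂x = (268.0 − 265.4) / (110 − 0) = +0.02364
∂h/∂y = (265.6 − 265.4) / (-105 − 0) = -0.001905
Head at (-5, 110) = 265.4 + (+0.02364)·(-5) + (-0.001905)·(110) = 265.07 m.
That is lower than the 265.6 m at OW-C, so the point is downgradient.

downgradient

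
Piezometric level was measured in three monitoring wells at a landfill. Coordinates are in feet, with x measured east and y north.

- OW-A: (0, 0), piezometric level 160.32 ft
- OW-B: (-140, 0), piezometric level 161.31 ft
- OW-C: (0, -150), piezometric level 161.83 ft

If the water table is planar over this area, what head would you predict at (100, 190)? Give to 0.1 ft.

157.7 ft

∂h/∂x = (161.31 − 160.32) / (-140 − 0) = -0.007071
∂h/∂y = (161.83 − 160.32) / (-150 − 0) = -0.01007
h(100, 190) = 160.32 + (-0.007071)·(100) + (-0.01007)·(190) = 160.32 -0.707 -1.913 = 157.700 ft.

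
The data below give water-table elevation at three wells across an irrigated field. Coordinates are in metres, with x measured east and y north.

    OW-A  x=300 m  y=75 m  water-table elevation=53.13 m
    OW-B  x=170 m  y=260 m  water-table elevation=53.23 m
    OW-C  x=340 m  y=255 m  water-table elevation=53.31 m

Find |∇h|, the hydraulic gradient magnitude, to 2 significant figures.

0.0010

Taking OW-A as reference: OW-B−OW-A = (-130, 185, +0.10); OW-C−OW-A = (40, 180, +0.18).
Solve a·Δx + b·Δy = Δh: det = (-130)·180 − 40·185 = -30800.
∂h/∂x = [(+0.10)·180 − (+0.18)·185] / -30800 = +0.0004968
∂h/∂y = [(-130)·(+0.18) − 40·(+0.10)] / -30800 = +0.0008896
|∇h| = √(0.0004968² + 0.0008896²) = 0.001019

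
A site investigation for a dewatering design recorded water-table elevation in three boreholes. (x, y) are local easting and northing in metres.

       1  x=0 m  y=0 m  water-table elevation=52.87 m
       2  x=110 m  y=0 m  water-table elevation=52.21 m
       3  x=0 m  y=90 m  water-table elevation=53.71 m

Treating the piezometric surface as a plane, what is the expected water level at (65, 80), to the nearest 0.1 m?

∂h/∂x = (52.21 − 52.87) / (110 − 0) = -0.006000
∂h/∂y = (53.71 − 52.87) / (90 − 0) = +0.009333
h(65, 80) = 52.87 + (-0.006000)·(65) + (+0.009333)·(80) = 52.87 -0.390 +0.747 = 53.227 m.

53.2 m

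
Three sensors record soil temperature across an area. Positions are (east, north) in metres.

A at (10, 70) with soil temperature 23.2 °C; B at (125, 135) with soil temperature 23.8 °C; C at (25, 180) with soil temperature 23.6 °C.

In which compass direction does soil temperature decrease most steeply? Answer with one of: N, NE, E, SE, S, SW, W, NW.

SW

Differences from A: to B (Δx, Δy, Δh) = (115, 65, +0.6); to C = (15, 110, +0.4).
Solve a·Δx + b·Δy = ΔT: det = 115·110 − 15·65 = 11675.
∂T/∂x = [(+0.6)·110 − (+0.4)·65] / 11675 = +0.003426
∂T/∂y = [115·(+0.4) − 15·(+0.6)] / 11675 = +0.003169
Steepest decrease is along −∇f = (-0.003426 E, -0.003169 N) → southwest.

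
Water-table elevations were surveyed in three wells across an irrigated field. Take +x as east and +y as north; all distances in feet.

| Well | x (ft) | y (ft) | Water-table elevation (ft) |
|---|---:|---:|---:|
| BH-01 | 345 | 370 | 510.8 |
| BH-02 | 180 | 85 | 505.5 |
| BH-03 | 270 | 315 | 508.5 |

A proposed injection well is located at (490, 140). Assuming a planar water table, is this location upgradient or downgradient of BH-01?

Taking BH-01 as reference: BH-02−BH-01 = (-165, -285, -5.3); BH-03−BH-01 = (-75, -55, -2.3).
Determinant of the coordinate differences = (-165)·(-55) − (-75)·(-285) = -12300.
∂h/∂x = [(-5.3)·(-55) − (-2.3)·(-285)] / -12300 = +0.02959
∂h/∂y = [(-165)·(-2.3) − (-75)·(-5.3)] / -12300 = +0.001463
Head at (490, 140) = 510.8 + (+0.02959)·(145) + (+0.001463)·(-230) = 514.75 ft.
That is higher than the 510.8 ft at BH-01, so the point is upgradient.

upgradient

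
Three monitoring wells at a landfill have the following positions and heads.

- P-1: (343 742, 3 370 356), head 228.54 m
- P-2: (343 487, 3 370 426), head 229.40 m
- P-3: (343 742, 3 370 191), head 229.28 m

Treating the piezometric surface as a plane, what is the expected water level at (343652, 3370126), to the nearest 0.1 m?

230.0 m

Taking P-1 as reference: P-2−P-1 = (-255, 70, +0.86); P-3−P-1 = (0, -165, +0.74).
Solve a·Δx + b·Δy = Δh: det = (-255)·(-165) − 0·70 = 42075.
∂h/∂x = [(+0.86)·(-165) − (+0.74)·70] / 42075 = -0.004604
∂h/∂y = [(-255)·(+0.74) − 0·(+0.86)] / 42075 = -0.004485
h(343652, 3370126) = 228.54 + (-0.004604)·(-90) + (-0.004485)·(-230) = 228.54 +0.414 +1.032 = 229.986 m.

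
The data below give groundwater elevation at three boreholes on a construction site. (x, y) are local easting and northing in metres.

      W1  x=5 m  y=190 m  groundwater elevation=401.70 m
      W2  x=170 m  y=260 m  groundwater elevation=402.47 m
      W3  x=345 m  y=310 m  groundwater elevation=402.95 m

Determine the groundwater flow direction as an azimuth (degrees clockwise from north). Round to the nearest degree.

Taking W1 as reference: W2−W1 = (165, 70, +0.77); W3−W1 = (340, 120, +1.25).
Determinant of the coordinate differences = 165·120 − 340·70 = -4000.
∂h/∂x = [(+0.77)·120 − (+1.25)·70] / -4000 = -0.001225
∂h/∂y = [165·(+1.25) − 340·(+0.77)] / -4000 = +0.01389
Flow direction (−∇h) has components (+0.001225 E, -0.01389 N).
Azimuth = atan2(E, N) = atan2(+0.001225, -0.01389) = 175.0° ≈ 175°.

175°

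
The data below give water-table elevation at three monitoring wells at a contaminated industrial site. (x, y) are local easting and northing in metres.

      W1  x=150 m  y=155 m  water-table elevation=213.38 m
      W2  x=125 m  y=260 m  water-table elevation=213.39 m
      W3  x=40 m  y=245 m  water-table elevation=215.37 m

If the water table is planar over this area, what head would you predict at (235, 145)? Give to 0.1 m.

211.5 m

Differences from W1: to W2 (Δx, Δy, Δh) = (-25, 105, +0.01); to W3 = (-110, 90, +1.99).
Determinant of the coordinate differences = (-25)·90 − (-110)·105 = 9300.
∂h/∂x = [(+0.01)·90 − (+1.99)·105] / 9300 = -0.02237
∂h/∂y = [(-25)·(+1.99) − (-110)·(+0.01)] / 9300 = -0.005231
h(235, 145) = 213.38 + (-0.02237)·(85) + (-0.005231)·(-10) = 213.38 -1.902 +0.052 = 211.531 m.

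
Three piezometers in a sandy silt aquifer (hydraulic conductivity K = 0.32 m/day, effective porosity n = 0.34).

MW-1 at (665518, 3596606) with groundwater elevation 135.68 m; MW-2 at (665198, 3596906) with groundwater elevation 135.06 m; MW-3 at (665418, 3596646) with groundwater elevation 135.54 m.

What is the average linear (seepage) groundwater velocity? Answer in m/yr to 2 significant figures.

Differences from MW-1: to MW-2 (Δx, Δy, Δh) = (-320, 300, -0.62); to MW-3 = (-100, 40, -0.14).
Solve a·Δx + b·Δy = Δh: det = (-320)·40 − (-100)·300 = 17200.
∂h/∂x = [(-0.62)·40 − (-0.14)·300] / 17200 = +0.001000
∂h/∂y = [(-320)·(-0.14) − (-100)·(-0.62)] / 17200 = -0.0010000
|∇h| = √(0.001000² + -0.0010000²) = 0.001414
Seepage velocity v = K·i/n = 0.32 × 0.001414 / 0.34 = 0.001331 m/day = 0.4861 m/yr.

0.49 m/yr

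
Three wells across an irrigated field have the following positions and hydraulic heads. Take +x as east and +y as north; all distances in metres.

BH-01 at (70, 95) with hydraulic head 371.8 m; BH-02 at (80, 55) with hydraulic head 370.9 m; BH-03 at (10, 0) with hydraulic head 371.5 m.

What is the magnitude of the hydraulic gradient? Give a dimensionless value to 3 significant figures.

0.0278

Taking BH-01 as reference: BH-02−BH-01 = (10, -40, -0.9); BH-03−BH-01 = (-60, -95, -0.3).
Determinant of the coordinate differences = 10·(-95) − (-60)·(-40) = -3350.
∂h/∂x = [(-0.9)·(-95) − (-0.3)·(-40)] / -3350 = -0.02194
∂h/∂y = [10·(-0.3) − (-60)·(-0.9)] / -3350 = +0.01701
|∇h| = √(-0.02194² + 0.01701²) = 0.02776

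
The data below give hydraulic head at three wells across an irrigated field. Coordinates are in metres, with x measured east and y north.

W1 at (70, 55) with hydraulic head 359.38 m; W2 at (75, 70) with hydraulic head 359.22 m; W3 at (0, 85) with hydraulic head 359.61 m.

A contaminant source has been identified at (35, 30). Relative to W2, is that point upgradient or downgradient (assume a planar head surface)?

upgradient

Differences from W1: to W2 (Δx, Δy, Δh) = (5, 15, -0.16); to W3 = (-70, 30, +0.23).
Determinant of the coordinate differences = 5·30 − (-70)·15 = 1200.
∂h/∂x = [(-0.16)·30 − (+0.23)·15] / 1200 = -0.006875
∂h/∂y = [5·(+0.23) − (-70)·(-0.16)] / 1200 = -0.008375
Head at (35, 30) = 359.38 + (-0.006875)·(-35) + (-0.008375)·(-25) = 359.83 m.
That is higher than the 359.22 m at W2, so the point is upgradient.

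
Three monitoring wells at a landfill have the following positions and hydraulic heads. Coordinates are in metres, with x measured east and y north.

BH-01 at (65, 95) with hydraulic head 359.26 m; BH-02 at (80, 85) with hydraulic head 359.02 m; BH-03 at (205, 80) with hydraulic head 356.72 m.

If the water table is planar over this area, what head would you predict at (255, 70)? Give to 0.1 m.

With h = a·x + b·y + c and BH-01 as origin, the differences give:
  15·a + (-10)·b = -0.24
  140·a + (-15)·b = -2.54
Eliminate b (×(-15) and ×(-10), subtract): 1175·a = -21.800 → a = ∂h/∂x = -0.01855
Back-substitute: b = ∂h/∂y = -0.003830.
h(255, 70) = 359.26 + (-0.01855)·(190) + (-0.003830)·(-25) = 359.26 -3.525 +0.096 = 355.831 m.

355.8 m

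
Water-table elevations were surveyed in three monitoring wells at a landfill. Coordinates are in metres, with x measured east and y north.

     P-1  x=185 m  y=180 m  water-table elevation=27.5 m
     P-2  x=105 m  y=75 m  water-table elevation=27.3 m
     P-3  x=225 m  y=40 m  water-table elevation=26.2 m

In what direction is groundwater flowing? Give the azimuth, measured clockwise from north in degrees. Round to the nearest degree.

Taking P-1 as reference: P-2−P-1 = (-80, -105, -0.2); P-3−P-1 = (40, -140, -1.3).
Determinant of the coordinate differences = (-80)·(-140) − 40·(-105) = 15400.
∂h/∂x = [(-0.2)·(-140) − (-1.3)·(-105)] / 15400 = -0.007045
∂h/∂y = [(-80)·(-1.3) − 40·(-0.2)] / 15400 = +0.007273
Flow direction (−∇h) has components (+0.007045 E, -0.007273 N).
Azimuth = atan2(E, N) = atan2(+0.007045, -0.007273) = 135.9° ≈ 136°.

136°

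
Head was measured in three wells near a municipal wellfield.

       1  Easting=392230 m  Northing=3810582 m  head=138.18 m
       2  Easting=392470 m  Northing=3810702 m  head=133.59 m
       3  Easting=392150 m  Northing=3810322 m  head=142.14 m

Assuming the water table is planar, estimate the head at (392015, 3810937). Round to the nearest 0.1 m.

137.2 m

Differences from 1: to 2 (Δx, Δy, Δh) = (240, 120, -4.59); to 3 = (-80, -260, +3.96).
Solve a·Δx + b·Δy = Δh: det = 240·(-260) − (-80)·120 = -52800.
∂h/∂x = [(-4.59)·(-260) − (+3.96)·120] / -52800 = -0.01360
∂h/∂y = [240·(+3.96) − (-80)·(-4.59)] / -52800 = -0.01105
h(392015, 3810937) = 138.18 + (-0.01360)·(-215) + (-0.01105)·(355) = 138.18 +2.924 -3.921 = 137.183 m.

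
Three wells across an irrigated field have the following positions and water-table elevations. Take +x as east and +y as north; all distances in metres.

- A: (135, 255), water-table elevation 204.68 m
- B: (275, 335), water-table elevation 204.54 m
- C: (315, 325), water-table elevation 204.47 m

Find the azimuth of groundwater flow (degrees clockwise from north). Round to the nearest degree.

Three-point gradient (reference A): Δ to B = (140, 80, -0.14), Δ to C = (180, 70, -0.21).
∂h/∂x = -0.001522, ∂h/∂y = +0.0009130 (det = -4600).
Flow direction (−∇h) has components (+0.001522 E, -0.0009130 N).
Azimuth = atan2(E, N) = atan2(+0.001522, -0.0009130) = 121.0° ≈ 121°.

121°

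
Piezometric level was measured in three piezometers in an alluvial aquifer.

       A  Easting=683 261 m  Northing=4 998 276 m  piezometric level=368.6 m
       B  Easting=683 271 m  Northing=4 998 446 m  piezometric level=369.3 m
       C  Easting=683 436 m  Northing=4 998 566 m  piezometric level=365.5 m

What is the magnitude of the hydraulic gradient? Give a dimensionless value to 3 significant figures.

0.0278

Taking A as reference: B−A = (10, 170, +0.7); C−A = (175, 290, -3.1).
Determinant of the coordinate differences = 10·290 − 175·170 = -26850.
∂h/∂x = [(+0.7)·290 − (-3.1)·170] / -26850 = -0.02719
∂h/∂y = [10·(-3.1) − 175·(+0.7)] / -26850 = +0.005717
|∇h| = √(-0.02719² + 0.005717²) = 0.02778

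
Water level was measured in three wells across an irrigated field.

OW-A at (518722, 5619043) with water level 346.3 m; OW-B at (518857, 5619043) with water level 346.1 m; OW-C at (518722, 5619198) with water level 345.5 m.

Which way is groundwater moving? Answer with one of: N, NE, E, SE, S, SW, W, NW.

N

∂h/∂x = (346.1 − 346.3) / (518857 − 518722) = -0.001481
∂h/∂y = (345.5 − 346.3) / (5619198 − 5619043) = -0.005161
Flow = −∇h = (+0.001481 east, +0.005161 north), which points north.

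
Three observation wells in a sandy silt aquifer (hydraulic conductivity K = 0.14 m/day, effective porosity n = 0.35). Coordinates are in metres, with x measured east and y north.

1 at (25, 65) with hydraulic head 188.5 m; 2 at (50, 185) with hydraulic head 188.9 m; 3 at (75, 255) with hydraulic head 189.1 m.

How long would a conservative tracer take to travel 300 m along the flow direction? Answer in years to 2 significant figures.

With h = a·x + b·y + c and 1 as origin, the differences give:
  25·a + 120·b = +0.4
  50·a + 190·b = +0.6
Eliminate b (×190 and ×120, subtract): -1250·a = 4.00 → a = ∂h/∂x = -0.003200
Back-substitute: b = ∂h/∂y = +0.004000.
|∇h| = √(-0.003200² + 0.004000²) = 0.005122
Seepage velocity v = K·i/n = 0.14 × 0.005122 / 0.35 = 0.002049 m/day.
t = 300 / 0.002049 = 1.464e+05 days = 401 years.

400 years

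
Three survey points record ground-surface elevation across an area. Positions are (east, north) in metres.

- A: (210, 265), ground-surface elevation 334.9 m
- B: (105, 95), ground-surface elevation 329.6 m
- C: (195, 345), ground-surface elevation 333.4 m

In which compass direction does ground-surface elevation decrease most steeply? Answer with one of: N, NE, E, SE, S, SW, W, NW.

Differences from A: to B (Δx, Δy, Δh) = (-105, -170, -5.3); to C = (-15, 80, -1.5).
Solve a·Δx + b·Δy = Δz: det = (-105)·80 − (-15)·(-170) = -10950.
∂z/∂x = [(-5.3)·80 − (-1.5)·(-170)] / -10950 = +0.06201
∂z/∂y = [(-105)·(-1.5) − (-15)·(-5.3)] / -10950 = -0.007123
Steepest decrease is along −∇f = (-0.06201 E, +0.007123 N) → west.

W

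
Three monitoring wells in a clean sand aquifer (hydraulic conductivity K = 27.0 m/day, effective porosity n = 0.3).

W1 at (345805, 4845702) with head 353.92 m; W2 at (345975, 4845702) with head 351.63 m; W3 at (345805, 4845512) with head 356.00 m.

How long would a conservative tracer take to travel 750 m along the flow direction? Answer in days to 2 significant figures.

∂h/∂x = (351.63 − 353.92) / (345975 − 345805) = -0.01347
∂h/∂y = (356.00 − 353.92) / (4845512 − 4845702) = -0.01095
|∇h| = √(-0.01347² + -0.01095²) = 0.01736
Seepage velocity v = K·i/n = 27.0 × 0.01736 / 0.3 = 1.562 m/day.
t = 750 / 1.562 = 480.2 days.

480 days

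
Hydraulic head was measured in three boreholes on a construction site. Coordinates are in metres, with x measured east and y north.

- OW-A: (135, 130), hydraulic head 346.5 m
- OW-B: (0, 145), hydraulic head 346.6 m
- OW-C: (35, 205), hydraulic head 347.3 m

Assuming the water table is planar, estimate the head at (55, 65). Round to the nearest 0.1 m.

345.7 m

Three-point gradient (reference OW-A): Δ to OW-B = (-135, 15, +0.1), Δ to OW-C = (-100, 75, +0.8).
∂h/∂x = +0.0005217, ∂h/∂y = +0.01136 (det = -8625).
h(55, 65) = 346.5 + (+0.0005217)·(-80) + (+0.01136)·(-65) = 346.5 -0.042 -0.739 = 345.720 m.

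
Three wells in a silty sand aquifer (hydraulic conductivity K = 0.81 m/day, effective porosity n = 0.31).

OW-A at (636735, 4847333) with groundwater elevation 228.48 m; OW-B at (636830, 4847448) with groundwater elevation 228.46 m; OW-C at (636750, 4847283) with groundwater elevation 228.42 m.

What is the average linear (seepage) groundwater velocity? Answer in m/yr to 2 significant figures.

Taking OW-A as reference: OW-B−OW-A = (95, 115, -0.02); OW-C−OW-A = (15, -50, -0.06).
Determinant of the coordinate differences = 95·(-50) − 15·115 = -6475.
∂h/∂x = [(-0.02)·(-50) − (-0.06)·115] / -6475 = -0.001220
∂h/∂y = [95·(-0.06) − 15·(-0.02)] / -6475 = +0.0008340
|∇h| = √(-0.001220² + 0.0008340²) = 0.001478
Seepage velocity v = K·i/n = 0.81 × 0.001478 / 0.31 = 0.003862 m/day = 1.411 m/yr.

1.4 m/yr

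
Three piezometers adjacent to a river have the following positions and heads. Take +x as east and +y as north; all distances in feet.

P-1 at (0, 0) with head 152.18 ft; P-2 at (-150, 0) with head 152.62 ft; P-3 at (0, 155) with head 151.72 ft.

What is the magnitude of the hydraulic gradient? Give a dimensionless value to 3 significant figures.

∂h/∂x = (152.62 − 152.18) / (-150 − 0) = -0.002933
∂h/∂y = (151.72 − 152.18) / (155 − 0) = -0.002968
|∇h| = √(-0.002933² + -0.002968²) = 0.004173

0.00417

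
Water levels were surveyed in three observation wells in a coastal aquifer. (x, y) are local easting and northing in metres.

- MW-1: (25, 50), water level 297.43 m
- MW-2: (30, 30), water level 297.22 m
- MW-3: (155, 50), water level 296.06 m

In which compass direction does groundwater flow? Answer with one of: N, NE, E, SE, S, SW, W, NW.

Differences from MW-1: to MW-2 (Δx, Δy, Δh) = (5, -20, -0.21); to MW-3 = (130, 0, -1.37).
Determinant of the coordinate differences = 5·0 − 130·(-20) = 2600.
∂h/∂x = [(-0.21)·0 − (-1.37)·(-20)] / 2600 = -0.01054
∂h/∂y = [5·(-1.37) − 130·(-0.21)] / 2600 = +0.007865
Flow = −∇h = (+0.01054 east, -0.007865 north), which points southeast.

SE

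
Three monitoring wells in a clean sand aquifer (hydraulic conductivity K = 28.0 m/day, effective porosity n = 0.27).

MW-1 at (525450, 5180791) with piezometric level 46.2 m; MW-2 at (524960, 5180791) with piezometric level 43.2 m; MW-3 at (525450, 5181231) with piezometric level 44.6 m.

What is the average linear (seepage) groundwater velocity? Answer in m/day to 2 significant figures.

∂h/∂x = (43.2 − 46.2) / (524960 − 525450) = +0.006122
∂h/∂y = (44.6 − 46.2) / (5181231 − 5180791) = -0.003636
|∇h| = √(0.006122² + -0.003636²) = 0.00712
Seepage velocity v = K·i/n = 28.0 × 0.00712 / 0.27 = 0.7384 m/day.

0.74 m/day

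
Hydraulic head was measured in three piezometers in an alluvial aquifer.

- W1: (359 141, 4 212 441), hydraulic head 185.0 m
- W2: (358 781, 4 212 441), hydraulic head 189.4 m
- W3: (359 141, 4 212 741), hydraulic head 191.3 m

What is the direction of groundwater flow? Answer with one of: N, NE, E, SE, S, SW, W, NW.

∂h/∂x = (189.4 − 185.0) / (358781 − 359141) = -0.01222
∂h/∂y = (191.3 − 185.0) / (4212741 − 4212441) = +0.02100
Flow = −∇h = (+0.01222 east, -0.02100 north), which points southeast.

SE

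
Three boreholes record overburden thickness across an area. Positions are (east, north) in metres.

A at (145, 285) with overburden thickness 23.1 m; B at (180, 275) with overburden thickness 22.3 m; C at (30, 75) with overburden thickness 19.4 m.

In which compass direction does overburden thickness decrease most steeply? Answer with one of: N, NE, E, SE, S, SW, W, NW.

SE

Differences from A: to B (Δx, Δy, Δh) = (35, -10, -0.8); to C = (-115, -210, -3.7).
Solve a·Δx + b·Δy = Δd: det = 35·(-210) − (-115)·(-10) = -8500.
∂d/∂x = [(-0.8)·(-210) − (-3.7)·(-10)] / -8500 = -0.01541
∂d/∂y = [35·(-3.7) − (-115)·(-0.8)] / -8500 = +0.02606
Steepest decrease is along −∇f = (+0.01541 E, -0.02606 N) → southeast.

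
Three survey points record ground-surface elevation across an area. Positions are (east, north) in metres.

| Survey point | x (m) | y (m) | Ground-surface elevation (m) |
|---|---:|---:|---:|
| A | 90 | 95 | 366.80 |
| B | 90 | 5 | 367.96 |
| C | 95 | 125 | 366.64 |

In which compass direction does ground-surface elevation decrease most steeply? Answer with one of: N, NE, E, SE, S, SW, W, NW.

Three-point gradient (reference A): Δ to B = (0, -90, +1.16), Δ to C = (5, 30, -0.16).
∂z/∂x = +0.04533, ∂z/∂y = -0.01289 (det = 450).
Steepest decrease is along −∇f = (-0.04533 E, +0.01289 N) → west.

W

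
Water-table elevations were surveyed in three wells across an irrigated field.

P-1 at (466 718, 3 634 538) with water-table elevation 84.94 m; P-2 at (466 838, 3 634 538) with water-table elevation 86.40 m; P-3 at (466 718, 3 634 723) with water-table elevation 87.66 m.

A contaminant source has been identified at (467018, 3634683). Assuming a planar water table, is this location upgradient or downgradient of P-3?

∂h/∂x = (86.40 − 84.94) / (466838 − 466718) = +0.01217
∂h/∂y = (87.66 − 84.94) / (3634723 − 3634538) = +0.01470
Head at (467018, 3634683) = 84.94 + (+0.01217)·(300) + (+0.01470)·(145) = 90.72 m.
That is higher than the 87.66 m at P-3, so the point is upgradient.

upgradient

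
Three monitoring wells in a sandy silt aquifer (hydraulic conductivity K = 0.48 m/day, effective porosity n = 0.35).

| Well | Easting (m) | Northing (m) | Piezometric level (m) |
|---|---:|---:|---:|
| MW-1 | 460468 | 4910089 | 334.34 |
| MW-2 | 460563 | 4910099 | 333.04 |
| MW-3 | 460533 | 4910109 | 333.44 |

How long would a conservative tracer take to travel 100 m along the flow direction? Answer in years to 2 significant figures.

15 years

Taking MW-1 as reference: MW-2−MW-1 = (95, 10, -1.30); MW-3−MW-1 = (65, 20, -0.90).
Determinant of the coordinate differences = 95·20 − 65·10 = 1250.
∂h/∂x = [(-1.30)·20 − (-0.90)·10] / 1250 = -0.01360
∂h/∂y = [95·(-0.90) − 65·(-1.30)] / 1250 = -0.0008000
|∇h| = √(-0.01360² + -0.0008000²) = 0.01362
Seepage velocity v = K·i/n = 0.48 × 0.01362 / 0.35 = 0.01868 m/day.
t = 100 / 0.01868 = 5353 days = 14.7 years.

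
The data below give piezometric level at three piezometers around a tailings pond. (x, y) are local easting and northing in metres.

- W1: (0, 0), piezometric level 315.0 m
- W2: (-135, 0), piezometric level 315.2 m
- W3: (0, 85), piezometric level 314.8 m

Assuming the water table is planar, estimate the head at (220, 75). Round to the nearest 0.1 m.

∂h/∂x = (315.2 − 315.0) / (-135 − 0) = -0.001481
∂h/∂y = (314.8 − 315.0) / (85 − 0) = -0.002353
h(220, 75) = 315.0 + (-0.001481)·(220) + (-0.002353)·(75) = 315.0 -0.326 -0.176 = 314.498 m.

314.5 m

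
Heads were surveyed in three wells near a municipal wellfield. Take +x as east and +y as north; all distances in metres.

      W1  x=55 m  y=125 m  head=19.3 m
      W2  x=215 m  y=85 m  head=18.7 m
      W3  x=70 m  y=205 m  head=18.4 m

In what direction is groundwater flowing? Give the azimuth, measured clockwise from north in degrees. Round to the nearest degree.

032°

With h = a·x + b·y + c and W1 as origin, the differences give:
  160·a + (-40)·b = -0.6
  15·a + 80·b = -0.9
Eliminate b (×80 and ×(-40), subtract): 13400·a = -84.00 → a = ∂h/∂x = -0.006269
Back-substitute: b = ∂h/∂y = -0.01007.
Flow direction (−∇h) has components (+0.006269 E, +0.01007 N).
Azimuth = atan2(E, N) = atan2(+0.006269, +0.01007) = 31.9° ≈ 032°.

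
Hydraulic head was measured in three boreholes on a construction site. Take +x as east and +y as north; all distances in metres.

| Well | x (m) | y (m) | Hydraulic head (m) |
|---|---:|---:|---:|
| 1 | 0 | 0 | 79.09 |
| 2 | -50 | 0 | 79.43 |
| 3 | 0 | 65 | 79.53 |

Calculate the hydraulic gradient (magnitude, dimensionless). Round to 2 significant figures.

∂h/∂x = (79.43 − 79.09) / (-50 − 0) = -0.006800
∂h/∂y = (79.53 − 79.09) / (65 − 0) = +0.006769
|∇h| = √(-0.006800² + 0.006769²) = 0.009595

0.0096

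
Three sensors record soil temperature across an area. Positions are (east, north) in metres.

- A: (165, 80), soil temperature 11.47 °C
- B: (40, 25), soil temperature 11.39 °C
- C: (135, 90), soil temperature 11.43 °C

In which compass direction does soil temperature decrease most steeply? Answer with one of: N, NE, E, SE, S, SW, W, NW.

Three-point gradient (reference A): Δ to B = (-125, -55, -0.08), Δ to C = (-30, 10, -0.04).
∂T/∂x = +0.001034, ∂T/∂y = -0.0008966 (det = -2900).
Steepest decrease is along −∇f = (-0.001034 E, +0.0008966 N) → northwest.

NW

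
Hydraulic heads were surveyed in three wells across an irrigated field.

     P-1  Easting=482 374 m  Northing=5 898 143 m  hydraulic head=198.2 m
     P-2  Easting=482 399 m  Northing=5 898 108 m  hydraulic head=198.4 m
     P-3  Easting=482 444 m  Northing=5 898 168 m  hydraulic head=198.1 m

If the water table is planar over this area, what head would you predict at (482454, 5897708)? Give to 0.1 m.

200.6 m

With h = a·x + b·y + c and P-1 as origin, the differences give:
  25·a + (-35)·b = +0.2
  70·a + 25·b = -0.1
Eliminate b (×25 and ×(-35), subtract): 3075·a = 1.50 → a = ∂h/∂x = +0.0004878
Back-substitute: b = ∂h/∂y = -0.005366.
h(482454, 5897708) = 198.2 + (+0.0004878)·(80) + (-0.005366)·(-435) = 198.2 +0.039 +2.334 = 200.573 m.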